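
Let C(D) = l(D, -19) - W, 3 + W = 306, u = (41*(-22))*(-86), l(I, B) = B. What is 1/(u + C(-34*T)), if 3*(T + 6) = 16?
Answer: 1/77250 ≈ 1.2945e-5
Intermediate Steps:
T = -2/3 (T = -6 + (1/3)*16 = -6 + 16/3 = -2/3 ≈ -0.66667)
u = 77572 (u = -902*(-86) = 77572)
W = 303 (W = -3 + 306 = 303)
C(D) = -322 (C(D) = -19 - 1*303 = -19 - 303 = -322)
1/(u + C(-34*T)) = 1/(77572 - 322) = 1/77250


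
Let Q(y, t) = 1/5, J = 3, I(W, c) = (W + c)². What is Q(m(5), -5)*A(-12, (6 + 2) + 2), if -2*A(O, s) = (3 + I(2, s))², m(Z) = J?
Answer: -21609/10 ≈ -2160.9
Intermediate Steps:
m(Z) = 3
A(O, s) = -(3 + (2 + s)²)²/2
Q(y, t) = ⅕
Q(m(5), -5)*A(-12, (6 + 2) + 2) = (-(3 + (2 + ((6 + 2) + 2))²)²/2)/5 = (-(3 + (2 + (8 + 2))²)²/2)/5 = (-(3 + (2 + 10)²)²/2)/5 = (-(3 + 12²)²/2)/5 = (-(3 + 144)²/2)/5 = (-½*147²)/5 = (-½*21609)/5 = (⅕)*(-21609/2) = -21609/10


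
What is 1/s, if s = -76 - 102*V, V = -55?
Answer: 1/5534 ≈ 0.00018070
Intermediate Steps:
s = 5534 (s = -76 - 102*(-55) = -76 + 5610 = 5534)
1/s = 1/5534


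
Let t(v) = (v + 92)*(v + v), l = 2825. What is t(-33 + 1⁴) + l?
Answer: -1015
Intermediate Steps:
t(v) = 2*v*(92 + v) (t(v) = (92 + v)*(2*v) = 2*v*(92 + v))
t(-33 + 1⁴) + l = 2*(-33 + 1⁴)*(92 + (-33 + 1⁴)) + 2825 = 2*(-33 + 1)*(92 + (-33 + 1)) + 2825 = 2*(-32)*(92 - 32) + 2825 = 2*(-32)*60 + 2825 = -3840 + 2825 = -1015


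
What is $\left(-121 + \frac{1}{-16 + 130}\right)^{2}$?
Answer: $\frac{190246849}{12996} \approx 14639.0$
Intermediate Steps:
$\left(-121 + \frac{1}{-16 + 130}\right)^{2} = \left(-121 + \frac{1}{114}\right)^{2} = \left(- \frac{13793}{114}\right)^{2} = \frac{190246849}{12996}$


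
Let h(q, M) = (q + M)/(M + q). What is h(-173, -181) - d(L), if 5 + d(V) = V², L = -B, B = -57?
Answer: -3243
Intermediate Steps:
h(q, M) = 1 (h(q, M) = (M + q)/(M + q) = 1)
L = 57 (L = -1*(-57) = 57)
d(V) = -5 + V²
h(-173, -181) - d(L) = 1 - (-5 + 57²) = 1 - (-5 + 3249) = 1 - 1*3244 = 1 - 3244 = -3243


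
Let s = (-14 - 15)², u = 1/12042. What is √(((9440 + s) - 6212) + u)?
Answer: √65560526862/4014 ≈ 63.789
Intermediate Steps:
u = 1/12042 ≈ 8.3043e-5
s = 841 (s = (-29)² = 841)
√(((9440 + s) - 6212) + u) = √(((9440 + 841) - 6212) + 1/12042) = √((10281 - 6212) + 1/12042) = √(4069 + 1/12042) = √(48998899/12042) = √65560526862/4014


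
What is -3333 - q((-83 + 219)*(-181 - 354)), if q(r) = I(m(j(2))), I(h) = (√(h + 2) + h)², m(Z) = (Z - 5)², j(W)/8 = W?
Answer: -18097 - 242*√123 ≈ -20781.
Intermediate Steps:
j(W) = 8*W
m(Z) = (-5 + Z)²
I(h) = (h + √(2 + h))² (I(h) = (√(2 + h) + h)² = (h + √(2 + h))²)
q(r) = (121 + √123)² (q(r) = ((-5 + 8*2)² + √(2 + (-5 + 8*2)²))² = ((-5 + 16)² + √(2 + (-5 + 16)²))² = (11² + √(2 + 11²))² = (121 + √(2 + 121))² = (121 + √123)²)
-3333 - q((-83 + 219)*(-181 - 354)) = -3333 - (121 + √123)²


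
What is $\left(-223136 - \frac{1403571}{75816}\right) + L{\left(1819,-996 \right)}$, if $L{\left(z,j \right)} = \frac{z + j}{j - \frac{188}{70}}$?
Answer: $- \frac{7581766841381}{33975288} \approx -2.2316 \cdot 10^{5}$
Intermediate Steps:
$L{\left(z,j \right)} = \frac{j + z}{- \frac{94}{35} + j}$ ($L{\left(z,j \right)} = \frac{j + z}{j - \frac{94}{35}} = \frac{j + z}{- \frac{94}{35} + j}$)
$\left(-223136 - \frac{1403571}{75816}\right) + L{\left(1819,-996 \right)} = \left(-223136 - \frac{1403571}{75816}\right) + \frac{35 \left(-996 + 1819\right)}{-94 + 35 \left(-996\right)} = \left(-223136 - \frac{35989}{1944}\right) + 35 \frac{1}{-94 - 34860} \cdot 823 = \left(-223136 - \frac{35989}{1944}\right) + 35 \frac{1}{-34954} \cdot 823 = - \frac{433812373}{1944} + 35 \left(- \frac{1}{34954}\right) 823 = - \frac{433812373}{1944} - \frac{28805}{34954} = - \frac{7581766841381}{33975288}$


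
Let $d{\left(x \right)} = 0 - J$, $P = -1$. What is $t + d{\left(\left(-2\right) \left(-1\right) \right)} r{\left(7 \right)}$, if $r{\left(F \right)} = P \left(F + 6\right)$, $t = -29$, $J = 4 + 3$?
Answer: $62$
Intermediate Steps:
$J = 7$
$r{\left(F \right)} = -6 - F$ ($r{\left(F \right)} = - (F + 6) = - (6 + F) = -6 - F$)
$d{\left(x \right)} = -7$ ($d{\left(x \right)} = 0 - 7 = -7$)
$t + d{\left(\left(-2\right) \left(-1\right) \right)} r{\left(7 \right)} = -29 - 7 \left(-6 - 7\right) = -29 - -91 = -29 + 91 = 62$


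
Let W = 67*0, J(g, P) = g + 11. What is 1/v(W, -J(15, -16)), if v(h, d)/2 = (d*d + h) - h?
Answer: 1/1352 ≈ 0.00073965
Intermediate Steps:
J(g, P) = 11 + g
W = 0
v(h, d) = 2*d**2 (v(h, d) = 2*((d*d + h) - h) = 2*((d**2 + h) - h) = 2*((h + d**2) - h) = 2*d**2)
1/v(W, -J(15, -16)) = 1/(2*(-(11 + 15))**2) = 1/(2*(-1*26)**2) = 1/(2*(-26)**2) = 1/(2*676) = 1/1352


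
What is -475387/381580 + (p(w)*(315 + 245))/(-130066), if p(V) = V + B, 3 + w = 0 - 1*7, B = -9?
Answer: -28885837171/24815292140 ≈ -1.1640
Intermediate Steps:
w = -10 (w = -3 + (0 - 1*7) = -3 + (0 - 7) = -3 - 7 = -10)
p(V) = -9 + V (p(V) = V - 9 = -9 + V)
-475387/381580 + (p(w)*(315 + 245))/(-130066) = -475387/381580 + ((-9 - 10)*(315 + 245))/(-130066) = -475387*1/381580 - 19*560*(-1/130066) = -475387/381580 - 10640*(-1/130066) = -475387/381580 + 5320/65033 = -28885837171/24815292140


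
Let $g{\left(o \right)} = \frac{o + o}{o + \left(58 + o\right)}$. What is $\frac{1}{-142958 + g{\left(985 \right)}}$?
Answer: $- \frac{1014}{144958427} \approx -6.9951 \cdot 10^{-6}$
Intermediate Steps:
$g{\left(o \right)} = \frac{2 o}{58 + 2 o}$
$\frac{1}{-142958 + g{\left(985 \right)}} = \frac{1}{-142958 + \frac{985}{29 + 985}} = \frac{1}{-142958 + \frac{985}{1014}} = \frac{1}{- \frac{144958427}{1014}} = - \frac{1014}{144958427}$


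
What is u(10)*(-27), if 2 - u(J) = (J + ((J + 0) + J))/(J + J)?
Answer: -27/2 ≈ -13.500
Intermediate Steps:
u(J) = ½ (u(J) = 2 - (J + ((J + 0) + J))/(J + J) = 2 - (J + (J + J))/(2*J) = 2 - (J + 2*J)*1/(2*J) = 2 - 3*J*1/(2*J) = 2 - 1*3/2 = 2 - 3/2 = ½)
u(10)*(-27) = (½)*(-27) = -27/2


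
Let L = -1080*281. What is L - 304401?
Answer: -607881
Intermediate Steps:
L = -303480
L - 304401 = -303480 - 304401 = -607881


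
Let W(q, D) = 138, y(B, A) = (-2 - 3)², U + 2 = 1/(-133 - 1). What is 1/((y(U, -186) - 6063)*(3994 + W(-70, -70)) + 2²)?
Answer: -1/24949012 ≈ -4.0082e-8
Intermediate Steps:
U = -269/134 (U = -2 + 1/(-133 - 1) = -2 + 1/(-134) = -2 - 1/134 = -269/134 ≈ -2.0075)
y(B, A) = 25 (y(B, A) = (-5)² = 25)
1/((y(U, -186) - 6063)*(3994 + W(-70, -70)) + 2²) = 1/((25 - 6063)*(3994 + 138) + 2²) = 1/(-6038*4132 + 4) = 1/(-24949016 + 4) = 1/(-24949012) = -1/24949012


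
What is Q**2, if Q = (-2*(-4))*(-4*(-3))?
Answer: 9216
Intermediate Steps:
Q = 96 (Q = 8*12 = 96)
Q**2 = 96**2 = 9216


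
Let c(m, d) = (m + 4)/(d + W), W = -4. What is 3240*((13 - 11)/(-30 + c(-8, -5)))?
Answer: -29160/133 ≈ -219.25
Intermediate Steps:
c(m, d) = (4 + m)/(-4 + d) (c(m, d) = (m + 4)/(d - 4) = (4 + m)/(-4 + d))
3240*((13 - 11)/(-30 + c(-8, -5))) = 3240*((13 - 11)/(-30 + (4 - 8)/(-4 - 5))) = 3240*(2/(-30 - 4/(-9))) = 3240*(2/(-30 - ⅑*(-4))) = 3240*(2/(-30 + 4/9)) = 3240*(2/(-266/9)) = 3240*(2*(-9/266)) = 3240*(-9/133) = -29160/133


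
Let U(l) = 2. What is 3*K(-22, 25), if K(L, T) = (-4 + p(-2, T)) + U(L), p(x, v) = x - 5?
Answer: -27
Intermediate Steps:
p(x, v) = -5 + x
K(L, T) = -9 (K(L, T) = (-4 + (-5 - 2)) + 2 = (-4 - 7) + 2 = -11 + 2 = -9)
3*K(-22, 25) = 3*(-9) = -27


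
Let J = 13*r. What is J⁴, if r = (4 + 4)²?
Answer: 479174066176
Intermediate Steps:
r = 64 (r = 8² = 64)
J = 832 (J = 13*64 = 832)
J⁴ = 832⁴ = 479174066176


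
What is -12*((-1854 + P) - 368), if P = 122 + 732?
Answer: 16416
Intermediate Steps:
P = 854
-12*((-1854 + P) - 368) = -12*((-1854 + 854) - 368) = -12*(-1000 - 368) = -12*(-1368) = 16416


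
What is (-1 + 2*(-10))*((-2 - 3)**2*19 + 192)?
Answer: -14007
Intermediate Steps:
(-1 + 2*(-10))*((-2 - 3)**2*19 + 192) = (-1 - 20)*((-5)**2*19 + 192) = -21*(25*19 + 192) = -21*(475 + 192) = -21*667 = -14007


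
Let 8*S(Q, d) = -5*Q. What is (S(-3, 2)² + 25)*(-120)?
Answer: -27375/8 ≈ -3421.9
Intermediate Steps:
S(Q, d) = -5*Q/8 (S(Q, d) = (-5*Q)/8 = -5*Q/8)
(S(-3, 2)² + 25)*(-120) = ((-5/8*(-3))² + 25)*(-120) = ((15/8)² + 25)*(-120) = (225/64 + 25)*(-120) = (1825/64)*(-120) = -27375/8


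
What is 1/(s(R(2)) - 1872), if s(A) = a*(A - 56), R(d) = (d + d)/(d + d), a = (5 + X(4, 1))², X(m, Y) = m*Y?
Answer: -1/6327 ≈ -0.00015805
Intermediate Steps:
X(m, Y) = Y*m
a = 81 (a = (5 + 1*4)² = (5 + 4)² = 9² = 81)
R(d) = 1 (R(d) = (2*d)/((2*d)) = (2*d)*(1/(2*d)) = 1)
s(A) = -4536 + 81*A (s(A) = 81*(A - 56) = 81*(-56 + A) = -4536 + 81*A)
1/(s(R(2)) - 1872) = 1/((-4536 + 81*1) - 1872) = 1/((-4536 + 81) - 1872) = 1/(-4455 - 1872) = 1/(-6327) = -1/6327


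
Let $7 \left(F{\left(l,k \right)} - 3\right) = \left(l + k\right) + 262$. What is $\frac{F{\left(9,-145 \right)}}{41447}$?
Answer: $\frac{3}{5921} \approx 0.00050667$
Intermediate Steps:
$F{\left(l,k \right)} = \frac{283}{7} + \frac{k}{7} + \frac{l}{7}$ ($F{\left(l,k \right)} = 3 + \frac{\left(l + k\right) + 262}{7} = 3 + \frac{\left(k + l\right) + 262}{7} = 3 + \frac{262 + k + l}{7} = 3 + \left(\frac{262}{7} + \frac{k}{7} + \frac{l}{7}\right) = \frac{283}{7} + \frac{k}{7} + \frac{l}{7}$)
$\frac{F{\left(9,-145 \right)}}{41447} = \frac{\frac{283}{7} + \frac{1}{7} \left(-145\right) + \frac{1}{7} \cdot 9}{41447} = \left(\frac{283}{7} - \frac{145}{7} + \frac{9}{7}\right) \frac{1}{41447} = 21 \cdot \frac{1}{41447} = \frac{3}{5921}$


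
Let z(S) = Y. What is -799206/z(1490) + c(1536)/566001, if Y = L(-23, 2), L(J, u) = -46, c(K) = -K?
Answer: 75391887425/4339341 ≈ 17374.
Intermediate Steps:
Y = -46
z(S) = -46
-799206/z(1490) + c(1536)/566001 = -799206/(-46) - 1*1536/566001 = -799206*(-1/46) - 1536*1/566001 = 399603/23 - 512/188667 = 75391887425/4339341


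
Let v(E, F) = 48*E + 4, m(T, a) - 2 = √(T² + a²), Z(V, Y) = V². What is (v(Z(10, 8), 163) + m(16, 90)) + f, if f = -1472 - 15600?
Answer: -12266 + 2*√2089 ≈ -12175.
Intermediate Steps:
f = -17072
m(T, a) = 2 + √(T² + a²)
v(E, F) = 4 + 48*E
(v(Z(10, 8), 163) + m(16, 90)) + f = ((4 + 48*10²) + (2 + √(16² + 90²))) - 17072 = ((4 + 48*100) + (2 + √(256 + 8100))) - 17072 = ((4 + 4800) + (2 + √8356)) - 17072 = (4804 + (2 + 2*√2089)) - 17072 = (4806 + 2*√2089) - 17072 = -12266 + 2*√2089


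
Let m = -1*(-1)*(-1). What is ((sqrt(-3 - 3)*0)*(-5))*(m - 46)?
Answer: 0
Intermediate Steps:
m = -1 (m = 1*(-1) = -1)
((sqrt(-3 - 3)*0)*(-5))*(m - 46) = ((sqrt(-3 - 3)*0)*(-5))*(-1 - 46) = ((sqrt(-6)*0)*(-5))*(-47) = (((I*sqrt(6))*0)*(-5))*(-47) = (0*(-5))*(-47) = 0*(-47) = 0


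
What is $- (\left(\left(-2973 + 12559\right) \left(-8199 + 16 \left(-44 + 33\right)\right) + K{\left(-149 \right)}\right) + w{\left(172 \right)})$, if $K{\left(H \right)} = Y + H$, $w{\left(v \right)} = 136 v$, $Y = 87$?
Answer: $80259420$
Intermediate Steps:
$K{\left(H \right)} = 87 + H$
$- (\left(\left(-2973 + 12559\right) \left(-8199 + 16 \left(-44 + 33\right)\right) + K{\left(-149 \right)}\right) + w{\left(172 \right)}) = - (\left(\left(-2973 + 12559\right) \left(-8199 + 16 \left(-44 + 33\right)\right) + \left(87 - 149\right)\right) + 136 \cdot 172) = - (\left(9586 \left(-8199 + 16 \left(-11\right)\right) - 62\right) + 23392) = - (\left(9586 \left(-8199 - 176\right) - 62\right) + 23392) = - (\left(9586 \left(-8375\right) - 62\right) + 23392) = - (\left(-80282750 - 62\right) + 23392) = - (-80282812 + 23392) = \left(-1\right) \left(-80259420\right) = 80259420$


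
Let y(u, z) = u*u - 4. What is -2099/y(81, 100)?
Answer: -2099/6557 ≈ -0.32012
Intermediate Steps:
y(u, z) = -4 + u**2 (y(u, z) = u**2 - 4 = -4 + u**2)
-2099/y(81, 100) = -2099/(-4 + 81**2) = -2099/(-4 + 6561) = -2099/6557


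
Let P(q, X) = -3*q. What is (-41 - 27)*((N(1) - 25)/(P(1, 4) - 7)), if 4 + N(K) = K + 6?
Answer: -748/5 ≈ -149.60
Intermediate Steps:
N(K) = 2 + K (N(K) = -4 + (K + 6) = -4 + (6 + K) = 2 + K)
(-41 - 27)*((N(1) - 25)/(P(1, 4) - 7)) = (-41 - 27)*(((2 + 1) - 25)/(-3*1 - 7)) = -68*(3 - 25)/(-3 - 7) = -(-1496)/(-10) = -(-1496)*(-1)/10 = -68*11/5 = -748/5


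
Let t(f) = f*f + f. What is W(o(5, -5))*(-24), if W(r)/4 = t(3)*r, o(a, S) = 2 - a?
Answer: 3456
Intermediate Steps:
t(f) = f + f**2 (t(f) = f**2 + f = f + f**2)
W(r) = 48*r (W(r) = 4*((3*(1 + 3))*r) = 4*((3*4)*r) = 4*(12*r) = 48*r)
W(o(5, -5))*(-24) = (48*(2 - 1*5))*(-24) = (48*(2 - 5))*(-24) = (48*(-3))*(-24) = -144*(-24) = 3456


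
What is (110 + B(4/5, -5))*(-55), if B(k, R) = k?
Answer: -6094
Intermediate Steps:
(110 + B(4/5, -5))*(-55) = (110 + 4/5)*(-55) = (110 + 4*(⅕))*(-55) = (110 + ⅘)*(-55) = (554/5)*(-55) = -6094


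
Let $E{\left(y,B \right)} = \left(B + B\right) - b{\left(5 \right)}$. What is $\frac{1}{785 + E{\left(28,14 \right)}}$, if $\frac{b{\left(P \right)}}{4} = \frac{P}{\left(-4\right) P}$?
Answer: $\frac{1}{814} \approx 0.0012285$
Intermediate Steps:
$b{\left(P \right)} = -1$ ($b{\left(P \right)} = 4 \frac{P}{\left(-4\right) P} = 4 P \left(- \frac{1}{4 P}\right) = 4 \left(- \frac{1}{4}\right) = -1$)
$E{\left(y,B \right)} = 1 + 2 B$ ($E{\left(y,B \right)} = \left(B + B\right) - -1 = 2 B + 1 = 1 + 2 B$)
$\frac{1}{785 + E{\left(28,14 \right)}} = \frac{1}{785 + \left(1 + 2 \cdot 14\right)} = \frac{1}{785 + \left(1 + 28\right)} = \frac{1}{785 + 29} = \frac{1}{814}$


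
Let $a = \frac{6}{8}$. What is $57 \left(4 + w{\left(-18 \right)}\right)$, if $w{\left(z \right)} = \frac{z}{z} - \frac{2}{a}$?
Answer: $133$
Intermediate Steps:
$a = \frac{3}{4}$ ($a = 6 \cdot \frac{1}{8} = \frac{3}{4} \approx 0.75$)
$w{\left(z \right)} = - \frac{5}{3}$ ($w{\left(z \right)} = \frac{z}{z} - \frac{2}{\frac{3}{4}} = 1 - \frac{8}{3} = - \frac{5}{3}$)
$57 \left(4 + w{\left(-18 \right)}\right) = 57 \left(4 - \frac{5}{3}\right) = 57 \cdot \frac{7}{3} = 133$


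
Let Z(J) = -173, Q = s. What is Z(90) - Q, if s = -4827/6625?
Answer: -1141298/6625 ≈ -172.27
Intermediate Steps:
s = -4827/6625 (s = -4827*1/6625 = -4827/6625 ≈ -0.72860)
Q = -4827/6625 ≈ -0.72860
Z(90) - Q = -173 - 1*(-4827/6625) = -173 + 4827/6625 = -1141298/6625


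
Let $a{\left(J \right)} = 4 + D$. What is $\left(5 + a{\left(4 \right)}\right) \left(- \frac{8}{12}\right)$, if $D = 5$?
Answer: $- \frac{28}{3} \approx -9.3333$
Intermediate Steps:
$a{\left(J \right)} = 9$ ($a{\left(J \right)} = 4 + 5 = 9$)
$\left(5 + a{\left(4 \right)}\right) \left(- \frac{8}{12}\right) = \left(5 + 9\right) \left(- \frac{8}{12}\right) = 14 \left(\left(-8\right) \frac{1}{12}\right) = 14 \left(- \frac{2}{3}\right) = - \frac{28}{3}$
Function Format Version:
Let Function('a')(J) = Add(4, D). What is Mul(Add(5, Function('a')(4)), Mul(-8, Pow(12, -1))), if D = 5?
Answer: Rational(-28, 3) ≈ -9.3333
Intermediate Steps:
Function('a')(J) = 9 (Function('a')(J) = Add(4, 5) = 9)
Mul(Add(5, Function('a')(4)), Mul(-8, Pow(12, -1))) = Mul(Add(5, 9), Mul(-8, Pow(12, -1))) = Mul(14, Mul(-8, Rational(1, 12))) = Mul(14, Rational(-2, 3)) = Rational(-28, 3)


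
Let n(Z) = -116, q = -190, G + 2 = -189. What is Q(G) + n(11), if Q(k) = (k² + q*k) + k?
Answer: 72464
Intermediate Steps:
G = -191 (G = -2 - 189 = -191)
Q(k) = k² - 189*k (Q(k) = (k² - 190*k) + k = k² - 189*k)
Q(G) + n(11) = -191*(-189 - 191) - 116 = -191*(-380) - 116 = 72580 - 116 = 72464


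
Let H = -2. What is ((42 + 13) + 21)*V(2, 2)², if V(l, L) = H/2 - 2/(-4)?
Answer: 19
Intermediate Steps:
V(l, L) = -½ (V(l, L) = -2/2 - 2/(-4) = -2*½ - 2*(-¼) = -1 + ½ = -½)
((42 + 13) + 21)*V(2, 2)² = ((42 + 13) + 21)*(-½)² = (55 + 21)*(¼) = 76*(¼) = 19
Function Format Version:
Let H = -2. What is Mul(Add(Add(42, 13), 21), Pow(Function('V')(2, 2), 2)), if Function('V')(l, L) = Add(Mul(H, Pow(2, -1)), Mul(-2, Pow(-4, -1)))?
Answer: 19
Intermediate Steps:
Function('V')(l, L) = Rational(-1, 2) (Function('V')(l, L) = Add(Mul(-2, Pow(2, -1)), Mul(-2, Pow(-4, -1))) = Add(Mul(-2, Rational(1, 2)), Mul(-2, Rational(-1, 4))) = Add(-1, Rational(1, 2)) = Rational(-1, 2))
Mul(Add(Add(42, 13), 21), Pow(Function('V')(2, 2), 2)) = Mul(Add(Add(42, 13), 21), Pow(Rational(-1, 2), 2)) = Mul(Add(55, 21), Rational(1, 4)) = Mul(76, Rational(1, 4)) = 19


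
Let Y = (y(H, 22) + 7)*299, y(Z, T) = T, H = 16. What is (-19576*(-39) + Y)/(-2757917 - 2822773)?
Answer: -154427/1116138 ≈ -0.13836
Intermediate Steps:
Y = 8671 (Y = (22 + 7)*299 = 29*299 = 8671)
(-19576*(-39) + Y)/(-2757917 - 2822773) = (-19576*(-39) + 8671)/(-2757917 - 2822773) = (763464 + 8671)/(-5580690) = 772135*(-1/5580690) = -154427/1116138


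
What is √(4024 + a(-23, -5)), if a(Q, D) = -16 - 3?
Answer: 3*√445 ≈ 63.285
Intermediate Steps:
a(Q, D) = -19
√(4024 + a(-23, -5)) = √(4024 - 19) = √4005 = 3*√445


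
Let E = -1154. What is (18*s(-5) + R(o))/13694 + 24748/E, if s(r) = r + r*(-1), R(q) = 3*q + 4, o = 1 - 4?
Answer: -169452441/7901438 ≈ -21.446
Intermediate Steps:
o = -3
R(q) = 4 + 3*q
s(r) = 0 (s(r) = r - r = 0)
(18*s(-5) + R(o))/13694 + 24748/E = (18*0 + (4 + 3*(-3)))/13694 + 24748/(-1154) = (0 + (4 - 9))*(1/13694) + 24748*(-1/1154) = (0 - 5)*(1/13694) - 12374/577 = -5*1/13694 - 12374/577 = -5/13694 - 12374/577 = -169452441/7901438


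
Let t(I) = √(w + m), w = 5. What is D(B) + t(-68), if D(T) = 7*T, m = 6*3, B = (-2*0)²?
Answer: √23 ≈ 4.7958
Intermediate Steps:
B = 0 (B = 0² = 0)
m = 18
t(I) = √23 (t(I) = √(5 + 18) = √23)
D(B) + t(-68) = 7*0 + √23 = 0 + √23 = √23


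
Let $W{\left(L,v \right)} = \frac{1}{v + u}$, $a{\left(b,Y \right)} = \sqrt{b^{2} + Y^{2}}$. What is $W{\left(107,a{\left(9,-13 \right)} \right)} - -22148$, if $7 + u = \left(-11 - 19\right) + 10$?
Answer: $\frac{10608865}{479} - \frac{5 \sqrt{10}}{479} \approx 22148.0$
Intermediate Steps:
$a{\left(b,Y \right)} = \sqrt{Y^{2} + b^{2}}$
$u = -27$ ($u = -7 + \left(\left(-11 - 19\right) + 10\right) = -7 + \left(-30 + 10\right) = -7 - 20 = -27$)
$W{\left(L,v \right)} = \frac{1}{-27 + v}$ ($W{\left(L,v \right)} = \frac{1}{v - 27} = \frac{1}{-27 + v}$)
$W{\left(107,a{\left(9,-13 \right)} \right)} - -22148 = \frac{1}{-27 + \sqrt{\left(-13\right)^{2} + 9^{2}}} - -22148 = \frac{1}{-27 + \sqrt{169 + 81}} + 22148 = \frac{1}{-27 + \sqrt{250}} + 22148 = \frac{1}{-27 + 5 \sqrt{10}} + 22148 = 22148 + \frac{1}{-27 + 5 \sqrt{10}}$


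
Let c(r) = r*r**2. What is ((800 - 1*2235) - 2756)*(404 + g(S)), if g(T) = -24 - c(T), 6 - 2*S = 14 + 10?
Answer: -4647819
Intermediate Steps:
c(r) = r**3
S = -9 (S = 3 - (14 + 10)/2 = 3 - 1/2*24 = 3 - 12 = -9)
g(T) = -24 - T**3
((800 - 1*2235) - 2756)*(404 + g(S)) = ((800 - 1*2235) - 2756)*(404 + (-24 - 1*(-9)**3)) = ((800 - 2235) - 2756)*(404 + (-24 - 1*(-729))) = (-1435 - 2756)*(404 + (-24 + 729)) = -4191*(404 + 705) = -4191*1109 = -4647819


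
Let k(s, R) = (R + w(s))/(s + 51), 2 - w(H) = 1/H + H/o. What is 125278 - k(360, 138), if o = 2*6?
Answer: 18536093281/147960 ≈ 1.2528e+5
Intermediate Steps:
o = 12
w(H) = 2 - 1/H - H/12 (w(H) = 2 - (1/H + H/12) = 2 + (-1/H - H/12) = 2 - 1/H - H/12)
k(s, R) = (2 + R - 1/s - s/12)/(51 + s) (k(s, R) = (R + (2 - 1/s - s/12))/(s + 51) = (2 + R - 1/s - s/12)/(51 + s))
125278 - k(360, 138) = 125278 - (-12 + 360*(24 - 1*360 + 12*138))/(12*360*(51 + 360)) = 125278 - (-12 + 360*(24 - 360 + 1656))/(12*360*411) = 125278 - (-12 + 360*1320)/(12*360*411) = 125278 - (-12 + 475200)/(12*360*411) = 125278 - 475188/(12*360*411) = 125278 - 1*39599/147960 = 125278 - 39599/147960 = 18536093281/147960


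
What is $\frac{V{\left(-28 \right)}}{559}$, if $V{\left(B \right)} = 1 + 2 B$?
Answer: $- \frac{55}{559} \approx -0.09839$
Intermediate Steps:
$\frac{V{\left(-28 \right)}}{559} = \frac{1 + 2 \left(-28\right)}{559} = \left(1 - 56\right) \frac{1}{559} = \left(-55\right) \frac{1}{559} = - \frac{55}{559}$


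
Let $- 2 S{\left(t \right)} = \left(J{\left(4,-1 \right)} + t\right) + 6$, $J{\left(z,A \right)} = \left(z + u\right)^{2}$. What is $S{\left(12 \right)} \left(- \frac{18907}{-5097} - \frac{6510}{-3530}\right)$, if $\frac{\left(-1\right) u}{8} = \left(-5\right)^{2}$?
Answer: $- \frac{192022375006}{1799241} \approx -1.0672 \cdot 10^{5}$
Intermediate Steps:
$u = -200$ ($u = - 8 \left(-5\right)^{2} = \left(-8\right) 25 = -200$)
$J{\left(z,A \right)} = \left(-200 + z\right)^{2}$ ($J{\left(z,A \right)} = \left(z - 200\right)^{2} = \left(-200 + z\right)^{2}$)
$S{\left(t \right)} = -19211 - \frac{t}{2}$ ($S{\left(t \right)} = - \frac{\left(\left(-200 + 4\right)^{2} + t\right) + 6}{2} = - \frac{\left(\left(-196\right)^{2} + t\right) + 6}{2} = - \frac{\left(38416 + t\right) + 6}{2} = - \frac{38422 + t}{2} = -19211 - \frac{t}{2}$)
$S{\left(12 \right)} \left(- \frac{18907}{-5097} - \frac{6510}{-3530}\right) = \left(-19211 - 6\right) \left(- \frac{18907}{-5097} - \frac{6510}{-3530}\right) = \left(-19211 - 6\right) \left(\left(-18907\right) \left(- \frac{1}{5097}\right) - - \frac{651}{353}\right) = - 19217 \left(\frac{18907}{5097} + \frac{651}{353}\right) = \left(-19217\right) \frac{9992318}{1799241} = - \frac{192022375006}{1799241}$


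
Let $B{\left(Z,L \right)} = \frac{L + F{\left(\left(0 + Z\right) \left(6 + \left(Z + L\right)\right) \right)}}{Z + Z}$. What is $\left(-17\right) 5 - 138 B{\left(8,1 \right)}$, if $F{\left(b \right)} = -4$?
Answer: $- \frac{473}{8} \approx -59.125$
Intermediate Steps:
$B{\left(Z,L \right)} = \frac{-4 + L}{2 Z}$ ($B{\left(Z,L \right)} = \frac{L - 4}{Z + Z} = \frac{-4 + L}{2 Z}$)
$\left(-17\right) 5 - 138 B{\left(8,1 \right)} = \left(-17\right) 5 - 138 \frac{-4 + 1}{2 \cdot 8} = -85 - 138 \cdot \frac{1}{2} \cdot \frac{1}{8} \left(-3\right) = -85 - - \frac{207}{8} = -85 + \frac{207}{8} = - \frac{473}{8}$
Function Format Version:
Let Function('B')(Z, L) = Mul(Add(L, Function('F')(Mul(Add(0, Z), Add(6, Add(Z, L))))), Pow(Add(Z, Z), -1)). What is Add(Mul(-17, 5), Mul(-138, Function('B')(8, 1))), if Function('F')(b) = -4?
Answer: Rational(-473, 8) ≈ -59.125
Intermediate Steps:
Function('B')(Z, L) = Mul(Rational(1, 2), Pow(Z, -1), Add(-4, L)) (Function('B')(Z, L) = Mul(Add(L, -4), Pow(Add(Z, Z), -1)) = Mul(Add(-4, L), Pow(Mul(2, Z), -1)) = Mul(Add(-4, L), Mul(Rational(1, 2), Pow(Z, -1))) = Mul(Rational(1, 2), Pow(Z, -1), Add(-4, L)))
Add(Mul(-17, 5), Mul(-138, Function('B')(8, 1))) = Add(Mul(-17, 5), Mul(-138, Mul(Rational(1, 2), Pow(8, -1), Add(-4, 1)))) = Add(-85, Mul(-138, Mul(Rational(1, 2), Rational(1, 8), -3))) = Add(-85, Mul(-138, Rational(-3, 16))) = Add(-85, Rational(207, 8)) = Rational(-473, 8)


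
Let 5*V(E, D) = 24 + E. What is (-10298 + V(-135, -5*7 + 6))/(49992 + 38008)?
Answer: -4691/40000 ≈ -0.11727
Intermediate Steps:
V(E, D) = 24/5 + E/5 (V(E, D) = (24 + E)/5 = 24/5 + E/5)
(-10298 + V(-135, -5*7 + 6))/(49992 + 38008) = (-10298 + (24/5 + (⅕)*(-135)))/(49992 + 38008) = (-10298 + (24/5 - 27))/88000 = (-10298 - 111/5)*(1/88000) = -51601/5*1/88000 = -4691/40000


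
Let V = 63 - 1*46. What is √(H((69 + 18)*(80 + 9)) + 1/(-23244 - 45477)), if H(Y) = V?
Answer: 8*√1254433134/68721 ≈ 4.1231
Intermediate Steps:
V = 17 (V = 63 - 46 = 17)
H(Y) = 17
√(H((69 + 18)*(80 + 9)) + 1/(-23244 - 45477)) = √(17 + 1/(-23244 - 45477)) = √(17 + 1/(-68721)) = √(17 - 1/68721) = √(1168256/68721) = 8*√1254433134/68721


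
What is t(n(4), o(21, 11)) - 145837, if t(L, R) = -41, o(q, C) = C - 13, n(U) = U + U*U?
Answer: -145878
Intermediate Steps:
n(U) = U + U**2
o(q, C) = -13 + C
t(n(4), o(21, 11)) - 145837 = -41 - 145837 = -145878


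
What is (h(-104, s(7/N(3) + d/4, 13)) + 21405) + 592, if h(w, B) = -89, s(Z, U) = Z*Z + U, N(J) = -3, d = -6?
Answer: 21908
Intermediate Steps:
s(Z, U) = U + Z**2 (s(Z, U) = Z**2 + U = U + Z**2)
(h(-104, s(7/N(3) + d/4, 13)) + 21405) + 592 = (-89 + 21405) + 592 = 21316 + 592 = 21908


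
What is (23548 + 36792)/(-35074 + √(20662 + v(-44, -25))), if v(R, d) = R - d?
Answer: -2116365160/1230164833 - 60340*√20643/1230164833 ≈ -1.7274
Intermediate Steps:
(23548 + 36792)/(-35074 + √(20662 + v(-44, -25))) = (23548 + 36792)/(-35074 + √(20662 + (-44 - 1*(-25)))) = 60340/(-35074 + √(20662 + (-44 + 25))) = 60340/(-35074 + √(20662 - 19)) = 60340/(-35074 + √20643)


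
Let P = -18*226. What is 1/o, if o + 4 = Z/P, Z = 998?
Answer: -2034/8635 ≈ -0.23555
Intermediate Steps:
P = -4068
o = -8635/2034 (o = -4 + 998/(-4068) = -4 + 998*(-1/4068) = -4 - 499/2034 = -8635/2034 ≈ -4.2453)
1/o = 1/(-8635/2034) = -2034/8635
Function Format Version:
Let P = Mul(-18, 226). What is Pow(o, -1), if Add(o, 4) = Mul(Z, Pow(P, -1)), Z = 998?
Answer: Rational(-2034, 8635) ≈ -0.23555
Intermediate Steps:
P = -4068
o = Rational(-8635, 2034) (o = Add(-4, Mul(998, Pow(-4068, -1))) = Add(-4, Mul(998, Rational(-1, 4068))) = Add(-4, Rational(-499, 2034)) = Rational(-8635, 2034) ≈ -4.2453)
Pow(o, -1) = Pow(Rational(-8635, 2034), -1) = Rational(-2034, 8635)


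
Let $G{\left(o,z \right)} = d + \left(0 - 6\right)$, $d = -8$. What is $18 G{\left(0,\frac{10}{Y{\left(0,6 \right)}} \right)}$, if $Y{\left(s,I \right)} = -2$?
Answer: $-252$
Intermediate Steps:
$G{\left(o,z \right)} = -14$ ($G{\left(o,z \right)} = -8 + \left(0 - 6\right) = -8 - 6 = -14$)
$18 G{\left(0,\frac{10}{Y{\left(0,6 \right)}} \right)} = 18 \left(-14\right) = -252$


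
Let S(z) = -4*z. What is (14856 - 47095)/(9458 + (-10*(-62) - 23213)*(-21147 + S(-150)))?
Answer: -32239/464227829 ≈ -6.9447e-5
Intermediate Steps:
(14856 - 47095)/(9458 + (-10*(-62) - 23213)*(-21147 + S(-150))) = (14856 - 47095)/(9458 + (-10*(-62) - 23213)*(-21147 - 4*(-150))) = -32239/(9458 + (620 - 23213)*(-21147 + 600)) = -32239/(9458 - 22593*(-20547)) = -32239/(9458 + 464218371) = -32239/464227829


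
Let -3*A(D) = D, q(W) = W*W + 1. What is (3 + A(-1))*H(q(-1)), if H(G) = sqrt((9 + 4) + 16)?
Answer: 10*sqrt(29)/3 ≈ 17.951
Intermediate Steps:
q(W) = 1 + W**2 (q(W) = W**2 + 1 = 1 + W**2)
A(D) = -D/3
H(G) = sqrt(29) (H(G) = sqrt(13 + 16) = sqrt(29))
(3 + A(-1))*H(q(-1)) = (3 - 1/3*(-1))*sqrt(29) = (3 + 1/3)*sqrt(29) = 10*sqrt(29)/3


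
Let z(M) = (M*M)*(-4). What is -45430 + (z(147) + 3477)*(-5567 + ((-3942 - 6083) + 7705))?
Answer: 654252203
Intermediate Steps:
z(M) = -4*M² (z(M) = M²*(-4) = -4*M²)
-45430 + (z(147) + 3477)*(-5567 + ((-3942 - 6083) + 7705)) = -45430 + (-4*147² + 3477)*(-5567 + ((-3942 - 6083) + 7705)) = -45430 + (-4*21609 + 3477)*(-5567 + (-10025 + 7705)) = -45430 + (-86436 + 3477)*(-5567 - 2320) = -45430 - 82959*(-7887) = -45430 + 654297633 = 654252203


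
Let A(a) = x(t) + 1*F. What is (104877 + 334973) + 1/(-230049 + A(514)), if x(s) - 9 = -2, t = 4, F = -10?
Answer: 101188372199/230052 ≈ 4.3985e+5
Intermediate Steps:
x(s) = 7 (x(s) = 9 - 2 = 7)
A(a) = -3 (A(a) = 7 + 1*(-10) = 7 - 10 = -3)
(104877 + 334973) + 1/(-230049 + A(514)) = (104877 + 334973) + 1/(-230049 - 3) = 439850 + 1/(-230052) = 439850 - 1/230052 = 101188372199/230052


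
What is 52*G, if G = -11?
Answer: -572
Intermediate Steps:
52*G = 52*(-11) = -572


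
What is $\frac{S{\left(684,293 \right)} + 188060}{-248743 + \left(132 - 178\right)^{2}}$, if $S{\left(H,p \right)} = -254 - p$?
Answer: $- \frac{187513}{246627} \approx -0.76031$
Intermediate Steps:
$\frac{S{\left(684,293 \right)} + 188060}{-248743 + \left(132 - 178\right)^{2}} = \frac{\left(-254 - 293\right) + 188060}{-248743 + \left(132 - 178\right)^{2}} = \frac{\left(-254 - 293\right) + 188060}{-248743 + \left(-46\right)^{2}} = \frac{-547 + 188060}{-248743 + 2116} = \frac{187513}{-246627} = 187513 \left(- \frac{1}{246627}\right) = - \frac{187513}{246627}$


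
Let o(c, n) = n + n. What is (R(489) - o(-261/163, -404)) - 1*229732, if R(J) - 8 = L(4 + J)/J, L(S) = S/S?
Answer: -111939923/489 ≈ -2.2892e+5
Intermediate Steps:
L(S) = 1
o(c, n) = 2*n
R(J) = 8 + 1/J
(R(489) - o(-261/163, -404)) - 1*229732 = ((8 + 1/489) - 2*(-404)) - 1*229732 = ((8 + 1/489) - 1*(-808)) - 229732 = (3913/489 + 808) - 229732 = 399025/489 - 229732 = -111939923/489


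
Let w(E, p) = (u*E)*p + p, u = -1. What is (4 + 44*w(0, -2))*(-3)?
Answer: 252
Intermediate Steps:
w(E, p) = p - E*p (w(E, p) = (-E)*p + p = -E*p + p = p - E*p)
(4 + 44*w(0, -2))*(-3) = (4 + 44*(-2*(1 - 1*0)))*(-3) = (4 + 44*(-2*(1 + 0)))*(-3) = (4 + 44*(-2*1))*(-3) = (4 + 44*(-2))*(-3) = (4 - 88)*(-3) = -84*(-3) = 252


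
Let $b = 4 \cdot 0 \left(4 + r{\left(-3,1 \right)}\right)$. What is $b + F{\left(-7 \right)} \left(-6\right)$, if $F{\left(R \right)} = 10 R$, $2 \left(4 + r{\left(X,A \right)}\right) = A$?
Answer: $420$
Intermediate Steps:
$r{\left(X,A \right)} = -4 + \frac{A}{2}$
$b = 0$ ($b = 4 \cdot 0 \left(4 + \left(-4 + \frac{1}{2} \cdot 1\right)\right) = 0 \left(4 + \left(-4 + \frac{1}{2}\right)\right) = 0 \left(4 - \frac{7}{2}\right) = 0 \cdot \frac{1}{2} = 0$)
$b + F{\left(-7 \right)} \left(-6\right) = 0 + 10 \left(-7\right) \left(-6\right) = 0 - -420 = 0 + 420 = 420$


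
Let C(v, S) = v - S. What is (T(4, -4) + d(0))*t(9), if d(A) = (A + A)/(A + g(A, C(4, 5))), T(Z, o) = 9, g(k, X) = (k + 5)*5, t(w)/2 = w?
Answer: 162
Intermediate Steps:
t(w) = 2*w
g(k, X) = 25 + 5*k (g(k, X) = (5 + k)*5 = 25 + 5*k)
d(A) = 2*A/(25 + 6*A) (d(A) = (A + A)/(A + (25 + 5*A)) = (2*A)/(25 + 6*A) = 2*A/(25 + 6*A))
(T(4, -4) + d(0))*t(9) = (9 + 2*0/(25 + 6*0))*(2*9) = (9 + 2*0/(25 + 0))*18 = (9 + 2*0/25)*18 = (9 + 2*0*(1/25))*18 = (9 + 0)*18 = 9*18 = 162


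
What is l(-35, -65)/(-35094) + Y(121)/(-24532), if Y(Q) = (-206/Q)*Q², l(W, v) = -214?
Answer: 220000723/215231502 ≈ 1.0222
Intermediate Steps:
Y(Q) = -206*Q
l(-35, -65)/(-35094) + Y(121)/(-24532) = -214/(-35094) - 206*121/(-24532) = -214*(-1/35094) - 24926*(-1/24532) = 107/17547 + 12463/12266 = 220000723/215231502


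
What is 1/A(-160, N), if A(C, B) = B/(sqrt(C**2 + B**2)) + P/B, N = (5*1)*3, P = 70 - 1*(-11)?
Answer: 15495/83648 - 25*sqrt(1033)/250944 ≈ 0.18204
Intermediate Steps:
P = 81 (P = 70 + 11 = 81)
N = 15 (N = 5*3 = 15)
A(C, B) = 81/B + B/sqrt(B**2 + C**2) (A(C, B) = B/(sqrt(C**2 + B**2)) + 81/B = B/(sqrt(B**2 + C**2)) + 81/B = B/sqrt(B**2 + C**2) + 81/B = 81/B + B/sqrt(B**2 + C**2))
1/A(-160, N) = 1/(81/15 + 15/sqrt(15**2 + (-160)**2)) = 1/(81*(1/15) + 15/sqrt(225 + 25600)) = 1/(27/5 + 15/sqrt(25825)) = 1/(27/5 + 15*(sqrt(1033)/5165)) = 1/(27/5 + 3*sqrt(1033)/1033)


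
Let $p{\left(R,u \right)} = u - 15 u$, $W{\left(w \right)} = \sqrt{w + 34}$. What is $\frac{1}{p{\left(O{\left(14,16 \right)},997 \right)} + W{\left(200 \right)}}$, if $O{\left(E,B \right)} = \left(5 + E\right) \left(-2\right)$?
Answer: $- \frac{6979}{97412765} - \frac{3 \sqrt{26}}{194825530} \approx -7.1722 \cdot 10^{-5}$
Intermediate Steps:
$O{\left(E,B \right)} = -10 - 2 E$
$W{\left(w \right)} = \sqrt{34 + w}$
$p{\left(R,u \right)} = - 14 u$
$\frac{1}{p{\left(O{\left(14,16 \right)},997 \right)} + W{\left(200 \right)}} = \frac{1}{\left(-14\right) 997 + \sqrt{34 + 200}} = \frac{1}{-13958 + \sqrt{234}} = \frac{1}{-13958 + 3 \sqrt{26}}$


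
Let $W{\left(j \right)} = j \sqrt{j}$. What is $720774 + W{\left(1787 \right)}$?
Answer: $720774 + 1787 \sqrt{1787} \approx 7.9632 \cdot 10^{5}$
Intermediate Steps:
$W{\left(j \right)} = j^{\frac{3}{2}}$
$720774 + W{\left(1787 \right)} = 720774 + 1787^{\frac{3}{2}} = 720774 + 1787 \sqrt{1787}$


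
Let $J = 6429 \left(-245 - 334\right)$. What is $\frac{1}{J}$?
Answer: $- \frac{1}{3722391} \approx -2.6864 \cdot 10^{-7}$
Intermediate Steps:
$J = -3722391$ ($J = 6429 \left(-245 - 334\right) = 6429 \left(-579\right) = -3722391$)
$\frac{1}{J} = \frac{1}{-3722391} = - \frac{1}{3722391}$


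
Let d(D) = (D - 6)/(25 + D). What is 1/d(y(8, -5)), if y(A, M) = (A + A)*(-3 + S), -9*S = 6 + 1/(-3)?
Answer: 893/1730 ≈ 0.51618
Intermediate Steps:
S = -17/27 (S = -(6 + 1/(-3))/9 = -(6 - ⅓*1)/9 = -(6 - ⅓)/9 = -⅑*17/3 = -17/27 ≈ -0.62963)
y(A, M) = -196*A/27 (y(A, M) = (A + A)*(-3 - 17/27) = (2*A)*(-98/27) = -196*A/27)
d(D) = (-6 + D)/(25 + D)
1/d(y(8, -5)) = 1/((-6 - 196/27*8)/(25 - 196/27*8)) = 1/((-6 - 1568/27)/(25 - 1568/27)) = 1/(-1730/27/(-893/27)) = 1/(-27/893*(-1730/27)) = 1/(1730/893) = 893/1730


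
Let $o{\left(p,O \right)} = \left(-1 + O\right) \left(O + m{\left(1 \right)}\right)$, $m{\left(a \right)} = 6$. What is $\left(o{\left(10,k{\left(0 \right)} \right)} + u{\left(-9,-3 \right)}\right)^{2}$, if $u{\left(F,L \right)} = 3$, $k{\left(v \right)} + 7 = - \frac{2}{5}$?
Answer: $\frac{136161}{625} \approx 217.86$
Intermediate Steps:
$k{\left(v \right)} = - \frac{37}{5}$ ($k{\left(v \right)} = -7 - \frac{2}{5} = - \frac{37}{5}$)
$o{\left(p,O \right)} = \left(-1 + O\right) \left(6 + O\right)$ ($o{\left(p,O \right)} = \left(-1 + O\right) \left(O + 6\right) = \left(-1 + O\right) \left(6 + O\right)$)
$\left(o{\left(10,k{\left(0 \right)} \right)} + u{\left(-9,-3 \right)}\right)^{2} = \left(\left(-6 + \left(- \frac{37}{5}\right)^{2} + 5 \left(- \frac{37}{5}\right)\right) + 3\right)^{2} = \left(\left(-6 + \frac{1369}{25} - 37\right) + 3\right)^{2} = \left(\frac{294}{25} + 3\right)^{2} = \left(\frac{369}{25}\right)^{2} = \frac{136161}{625}$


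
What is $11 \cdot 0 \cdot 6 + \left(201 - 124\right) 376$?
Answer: $28952$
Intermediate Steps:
$11 \cdot 0 \cdot 6 + \left(201 - 124\right) 376 = 11 \cdot 0 + 77 \cdot 376 = 0 + 28952 = 28952$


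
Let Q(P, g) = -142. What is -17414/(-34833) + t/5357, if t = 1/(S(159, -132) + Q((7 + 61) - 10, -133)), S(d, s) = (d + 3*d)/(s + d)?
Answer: 99443413171/198916006146 ≈ 0.49993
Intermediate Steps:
S(d, s) = 4*d/(d + s) (S(d, s) = (4*d)/(d + s) = 4*d/(d + s))
t = -9/1066 (t = 1/(4*159/(159 - 132) - 142) = 1/(4*159/27 - 142) = 1/(4*159*(1/27) - 142) = 1/(212/9 - 142) = 1/(-1066/9) = -9/1066 ≈ -0.0084428)
-17414/(-34833) + t/5357 = -17414/(-34833) - 9/1066/5357 = -17414*(-1/34833) - 9/1066*1/5357 = 17414/34833 - 9/5710562 = 99443413171/198916006146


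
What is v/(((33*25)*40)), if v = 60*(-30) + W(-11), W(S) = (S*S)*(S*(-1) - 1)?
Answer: -59/3300 ≈ -0.017879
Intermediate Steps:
W(S) = S**2*(-1 - S) (W(S) = S**2*(-S - 1) = S**2*(-1 - S))
v = -590 (v = 60*(-30) + (-11)**2*(-1 - 1*(-11)) = -1800 + 121*(-1 + 11) = -1800 + 121*10 = -1800 + 1210 = -590)
v/(((33*25)*40)) = -590/((33*25)*40) = -590/(825*40) = -590/33000 = -590*1/33000 = -59/3300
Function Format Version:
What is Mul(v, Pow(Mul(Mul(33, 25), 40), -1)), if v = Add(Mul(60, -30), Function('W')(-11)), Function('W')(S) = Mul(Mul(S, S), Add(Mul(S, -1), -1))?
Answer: Rational(-59, 3300) ≈ -0.017879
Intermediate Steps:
Function('W')(S) = Mul(Pow(S, 2), Add(-1, Mul(-1, S))) (Function('W')(S) = Mul(Pow(S, 2), Add(Mul(-1, S), -1)) = Mul(Pow(S, 2), Add(-1, Mul(-1, S))))
v = -590 (v = Add(Mul(60, -30), Mul(Pow(-11, 2), Add(-1, Mul(-1, -11)))) = Add(-1800, Mul(121, Add(-1, 11))) = Add(-1800, Mul(121, 10)) = Add(-1800, 1210) = -590)
Mul(v, Pow(Mul(Mul(33, 25), 40), -1)) = Mul(-590, Pow(Mul(Mul(33, 25), 40), -1)) = Mul(-590, Pow(Mul(825, 40), -1)) = Mul(-590, Pow(33000, -1)) = Mul(-590, Rational(1, 33000)) = Rational(-59, 3300)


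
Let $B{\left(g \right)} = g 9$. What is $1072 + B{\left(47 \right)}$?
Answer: $1495$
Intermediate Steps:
$B{\left(g \right)} = 9 g$
$1072 + B{\left(47 \right)} = 1072 + 9 \cdot 47 = 1072 + 423 = 1495$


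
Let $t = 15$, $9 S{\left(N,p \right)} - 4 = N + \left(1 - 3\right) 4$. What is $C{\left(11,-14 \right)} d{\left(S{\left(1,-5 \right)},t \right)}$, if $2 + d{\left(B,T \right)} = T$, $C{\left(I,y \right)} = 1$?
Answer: $13$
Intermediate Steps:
$S{\left(N,p \right)} = - \frac{4}{9} + \frac{N}{9}$ ($S{\left(N,p \right)} = \frac{4}{9} + \frac{N + \left(1 - 3\right) 4}{9} = \frac{4}{9} + \frac{N - 8}{9} = \frac{4}{9} + \frac{-8 + N}{9} = \frac{4}{9} + \left(- \frac{8}{9} + \frac{N}{9}\right) = - \frac{4}{9} + \frac{N}{9}$)
$d{\left(B,T \right)} = -2 + T$
$C{\left(11,-14 \right)} d{\left(S{\left(1,-5 \right)},t \right)} = 1 \left(-2 + 15\right) = 1 \cdot 13 = 13$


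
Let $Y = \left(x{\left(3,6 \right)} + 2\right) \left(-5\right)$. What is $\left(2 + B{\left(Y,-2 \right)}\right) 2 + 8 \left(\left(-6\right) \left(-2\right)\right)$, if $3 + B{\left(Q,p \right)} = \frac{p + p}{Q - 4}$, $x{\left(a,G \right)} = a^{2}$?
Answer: $\frac{5554}{59} \approx 94.136$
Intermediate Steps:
$Y = -55$ ($Y = \left(3^{2} + 2\right) \left(-5\right) = \left(9 + 2\right) \left(-5\right) = 11 \left(-5\right) = -55$)
$B{\left(Q,p \right)} = -3 + \frac{2 p}{-4 + Q}$ ($B{\left(Q,p \right)} = -3 + \frac{p + p}{Q - 4} = -3 + \frac{2 p}{-4 + Q}$)
$\left(2 + B{\left(Y,-2 \right)}\right) 2 + 8 \left(\left(-6\right) \left(-2\right)\right) = \left(2 + \frac{12 - -165 + 2 \left(-2\right)}{-4 - 55}\right) 2 + 8 \left(\left(-6\right) \left(-2\right)\right) = \left(2 + \frac{12 + 165 - 4}{-59}\right) 2 + 8 \cdot 12 = \left(2 - \frac{173}{59}\right) 2 + 96 = \left(- \frac{55}{59}\right) 2 + 96 = - \frac{110}{59} + 96 = \frac{5554}{59}$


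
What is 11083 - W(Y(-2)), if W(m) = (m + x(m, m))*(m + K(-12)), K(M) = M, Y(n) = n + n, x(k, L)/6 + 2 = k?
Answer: 10443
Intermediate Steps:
x(k, L) = -12 + 6*k
Y(n) = 2*n
W(m) = (-12 + m)*(-12 + 7*m) (W(m) = (m + (-12 + 6*m))*(m - 12) = (-12 + 7*m)*(-12 + m) = (-12 + m)*(-12 + 7*m))
11083 - W(Y(-2)) = 11083 - (144 - 192*(-2) + 7*(2*(-2))²) = 11083 - (144 - 96*(-4) + 7*(-4)²) = 11083 - (144 + 384 + 7*16) = 11083 - (144 + 384 + 112) = 11083 - 1*640 = 11083 - 640 = 10443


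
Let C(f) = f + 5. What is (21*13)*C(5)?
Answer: 2730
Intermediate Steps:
C(f) = 5 + f
(21*13)*C(5) = (21*13)*(5 + 5) = 273*10 = 2730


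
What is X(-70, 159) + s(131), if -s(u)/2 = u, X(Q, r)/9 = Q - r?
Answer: -2323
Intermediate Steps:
X(Q, r) = -9*r + 9*Q (X(Q, r) = 9*(Q - r) = -9*r + 9*Q)
s(u) = -2*u
X(-70, 159) + s(131) = (-9*159 + 9*(-70)) - 2*131 = (-1431 - 630) - 262 = -2061 - 262 = -2323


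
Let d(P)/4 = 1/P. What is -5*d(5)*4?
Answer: -16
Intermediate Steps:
d(P) = 4/P (d(P) = 4*(1/P) = 4/P)
-5*d(5)*4 = -20/5*4 = -5*⅘*4 = -4*4 = -16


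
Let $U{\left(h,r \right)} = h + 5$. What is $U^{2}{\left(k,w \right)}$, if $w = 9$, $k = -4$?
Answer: $1$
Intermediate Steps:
$U{\left(h,r \right)} = 5 + h$
$U^{2}{\left(k,w \right)} = \left(5 - 4\right)^{2} = 1^{2} = 1$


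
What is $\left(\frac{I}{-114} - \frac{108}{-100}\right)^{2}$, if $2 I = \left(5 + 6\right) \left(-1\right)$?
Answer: $\frac{41357761}{32490000} \approx 1.2729$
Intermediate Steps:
$I = - \frac{11}{2}$ ($I = \frac{\left(5 + 6\right) \left(-1\right)}{2} = \frac{11 \left(-1\right)}{2} = \frac{1}{2} \left(-11\right) = - \frac{11}{2} \approx -5.5$)
$\left(\frac{I}{-114} - \frac{108}{-100}\right)^{2} = \left(- \frac{11}{2 \left(-114\right)} - \frac{108}{-100}\right)^{2} = \left(\left(- \frac{11}{2}\right) \left(- \frac{1}{114}\right) - - \frac{27}{25}\right)^{2} = \left(\frac{11}{228} + \frac{27}{25}\right)^{2} = \left(\frac{6431}{5700}\right)^{2} = \frac{41357761}{32490000}$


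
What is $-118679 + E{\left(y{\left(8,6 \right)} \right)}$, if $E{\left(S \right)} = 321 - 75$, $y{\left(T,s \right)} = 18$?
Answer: $-118433$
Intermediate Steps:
$E{\left(S \right)} = 246$ ($E{\left(S \right)} = 321 - 75 = 246$)
$-118679 + E{\left(y{\left(8,6 \right)} \right)} = -118679 + 246 = -118433$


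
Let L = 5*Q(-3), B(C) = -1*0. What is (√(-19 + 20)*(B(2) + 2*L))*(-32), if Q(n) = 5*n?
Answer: 4800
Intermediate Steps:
B(C) = 0
L = -75 (L = 5*(5*(-3)) = 5*(-15) = -75)
(√(-19 + 20)*(B(2) + 2*L))*(-32) = (√(-19 + 20)*(0 + 2*(-75)))*(-32) = (√1*(0 - 150))*(-32) = (1*(-150))*(-32) = -150*(-32) = 4800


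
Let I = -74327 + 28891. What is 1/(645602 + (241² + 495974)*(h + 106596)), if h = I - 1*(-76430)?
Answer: 1/76233073052 ≈ 1.3118e-11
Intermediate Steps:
I = -45436
h = 30994 (h = -45436 - 1*(-76430) = -45436 + 76430 = 30994)
1/(645602 + (241² + 495974)*(h + 106596)) = 1/(645602 + (241² + 495974)*(30994 + 106596)) = 1/(645602 + (58081 + 495974)*137590) = 1/(645602 + 554055*137590) = 1/(645602 + 76232427450) = 1/76233073052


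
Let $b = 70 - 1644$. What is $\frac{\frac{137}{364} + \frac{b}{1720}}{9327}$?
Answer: $- \frac{7027}{121655170} \approx -5.7762 \cdot 10^{-5}$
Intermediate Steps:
$b = -1574$
$\frac{\frac{137}{364} + \frac{b}{1720}}{9327} = \frac{\frac{137}{364} - \frac{1574}{1720}}{9327} = \left(137 \cdot \frac{1}{364} - \frac{787}{860}\right) \frac{1}{9327} = \left(\frac{137}{364} - \frac{787}{860}\right) \frac{1}{9327} = \left(- \frac{21081}{39130}\right) \frac{1}{9327} = - \frac{7027}{121655170}$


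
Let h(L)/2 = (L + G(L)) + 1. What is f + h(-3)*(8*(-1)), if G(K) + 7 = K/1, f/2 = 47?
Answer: 286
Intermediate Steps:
f = 94 (f = 2*47 = 94)
G(K) = -7 + K (G(K) = -7 + K/1 = -7 + K*1 = -7 + K)
h(L) = -12 + 4*L (h(L) = 2*((L + (-7 + L)) + 1) = 2*((-7 + 2*L) + 1) = 2*(-6 + 2*L) = -12 + 4*L)
f + h(-3)*(8*(-1)) = 94 + (-12 + 4*(-3))*(8*(-1)) = 94 + (-12 - 12)*(-8) = 94 - 24*(-8) = 94 + 192 = 286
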